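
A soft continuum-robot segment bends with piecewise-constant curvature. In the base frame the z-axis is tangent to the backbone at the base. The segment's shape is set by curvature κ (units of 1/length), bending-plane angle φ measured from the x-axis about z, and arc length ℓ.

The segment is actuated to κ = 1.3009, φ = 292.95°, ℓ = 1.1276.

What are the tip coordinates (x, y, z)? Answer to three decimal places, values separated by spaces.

θ = κ·ℓ = 1.3009 × 1.1276 = 1.46689 rad
ρ = (1 − cos θ)/κ = (1 − 0.10371)/1.3009 = 0.68897
z = sin θ / κ = 0.99461/1.3009 = 0.76455
x = ρ cos φ = 0.68897 × cos(292.95°) = 0.26865
y = ρ sin φ = 0.68897 × sin(292.95°) = -0.63444

0.269 -0.634 0.765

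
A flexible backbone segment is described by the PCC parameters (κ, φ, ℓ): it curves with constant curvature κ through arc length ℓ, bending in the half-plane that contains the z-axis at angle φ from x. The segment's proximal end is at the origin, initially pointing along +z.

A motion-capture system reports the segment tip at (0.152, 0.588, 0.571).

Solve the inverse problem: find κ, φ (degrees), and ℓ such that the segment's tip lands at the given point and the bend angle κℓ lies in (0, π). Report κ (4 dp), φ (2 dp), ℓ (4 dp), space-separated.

1.7480 75.51 0.9339

ρ = √(x²+y²) = √(0.152² + 0.588²) = 0.60733
φ = atan2(y, x) mod 360° = atan2(0.588, 0.152) = 75.5061°
|p|² = ρ² + z² = 0.60733² + 0.571² = 0.69489
κ = 2ρ / |p|² = 2×0.60733 / 0.69489 = 1.74799
θ = 2·atan2(ρ, z) = 2·atan2(0.60733, 0.571) = 1.63244 rad
ℓ = θ/κ = 1.63244/1.74799 = 0.93390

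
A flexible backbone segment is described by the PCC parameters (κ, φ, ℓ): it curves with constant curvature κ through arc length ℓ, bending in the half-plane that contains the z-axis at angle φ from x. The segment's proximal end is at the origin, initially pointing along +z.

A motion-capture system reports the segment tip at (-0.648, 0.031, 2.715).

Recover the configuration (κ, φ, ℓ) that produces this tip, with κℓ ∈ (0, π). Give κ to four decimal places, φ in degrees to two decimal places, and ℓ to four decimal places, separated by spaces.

ρ = √(x²+y²) = √(-0.648² + 0.031²) = 0.64874
φ = atan2(y, x) mod 360° = atan2(0.031, -0.648) = 177.2611°
|p|² = ρ² + z² = 0.64874² + 2.715² = 7.79209
κ = 2ρ / |p|² = 2×0.64874 / 7.79209 = 0.16651
θ = 2·atan2(ρ, z) = 2·atan2(0.64874, 2.715) = 0.46910 rad
ℓ = θ/κ = 0.46910/0.16651 = 2.81719

0.1665 177.26 2.8172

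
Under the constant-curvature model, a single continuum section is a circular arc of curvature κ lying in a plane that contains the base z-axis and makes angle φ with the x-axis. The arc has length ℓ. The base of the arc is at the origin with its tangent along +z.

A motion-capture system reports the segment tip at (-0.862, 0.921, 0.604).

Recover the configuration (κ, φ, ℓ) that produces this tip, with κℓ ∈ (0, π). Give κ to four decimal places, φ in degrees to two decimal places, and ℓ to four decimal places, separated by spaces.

1.2898 133.10 1.7433

ρ = √(x²+y²) = √(-0.862² + 0.921²) = 1.26146
φ = atan2(y, x) mod 360° = atan2(0.921, -0.862) = 133.1048°
|p|² = ρ² + z² = 1.26146² + 0.604² = 1.95610
κ = 2ρ / |p|² = 2×1.26146 / 1.95610 = 1.28977
θ = 2·atan2(ρ, z) = 2·atan2(1.26146, 0.604) = 2.24849 rad
ℓ = θ/κ = 2.24849/1.28977 = 1.74332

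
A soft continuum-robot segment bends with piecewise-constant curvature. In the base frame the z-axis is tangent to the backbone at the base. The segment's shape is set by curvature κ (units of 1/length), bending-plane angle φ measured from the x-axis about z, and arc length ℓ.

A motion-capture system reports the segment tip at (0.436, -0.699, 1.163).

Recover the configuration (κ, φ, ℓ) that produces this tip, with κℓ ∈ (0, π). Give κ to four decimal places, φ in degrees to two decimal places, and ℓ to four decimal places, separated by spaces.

ρ = √(x²+y²) = √(0.436² + -0.699²) = 0.82383
φ = atan2(y, x) mod 360° = atan2(-0.699, 0.436) = 301.9538°
|p|² = ρ² + z² = 0.82383² + 1.163² = 2.03127
κ = 2ρ / |p|² = 2×0.82383 / 2.03127 = 0.81115
θ = 2·atan2(ρ, z) = 2·atan2(0.82383, 1.163) = 1.23264 rad
ℓ = θ/κ = 1.23264/0.81115 = 1.51962

0.8111 301.95 1.5196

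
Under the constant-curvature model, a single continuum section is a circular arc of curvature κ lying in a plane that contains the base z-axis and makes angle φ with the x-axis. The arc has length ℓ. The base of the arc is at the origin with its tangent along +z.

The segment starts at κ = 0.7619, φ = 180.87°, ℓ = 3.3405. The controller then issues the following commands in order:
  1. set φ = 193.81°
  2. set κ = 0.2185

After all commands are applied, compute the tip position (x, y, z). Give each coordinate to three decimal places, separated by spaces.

-1.132 -0.278 3.052

initial: κ=0.7619, φ=180.87°, ℓ=3.3405
cmd 1: set φ=193.81° → (κ,φ,ℓ)=(0.7619,193.81°,3.3405) → tip=(-2.3290,-0.5725,0.7373)
cmd 2: set κ=0.2185 → (κ,φ,ℓ)=(0.2185,193.81°,3.3405) → tip=(-1.1322,-0.2783,3.0517)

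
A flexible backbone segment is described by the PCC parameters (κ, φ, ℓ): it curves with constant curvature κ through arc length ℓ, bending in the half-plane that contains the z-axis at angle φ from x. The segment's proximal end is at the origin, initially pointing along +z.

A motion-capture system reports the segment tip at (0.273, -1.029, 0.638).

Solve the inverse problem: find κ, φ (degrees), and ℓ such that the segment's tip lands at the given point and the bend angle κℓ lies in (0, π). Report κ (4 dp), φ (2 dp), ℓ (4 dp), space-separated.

ρ = √(x²+y²) = √(0.273² + -1.029²) = 1.06460
φ = atan2(y, x) mod 360° = atan2(-1.029, 0.273) = 284.8586°
|p|² = ρ² + z² = 1.06460² + 0.638² = 1.54041
κ = 2ρ / |p|² = 2×1.06460 / 1.54041 = 1.38222
θ = 2·atan2(ρ, z) = 2·atan2(1.06460, 0.638) = 2.06180 rad
ℓ = θ/κ = 2.06180/1.38222 = 1.49166

1.3822 284.86 1.4917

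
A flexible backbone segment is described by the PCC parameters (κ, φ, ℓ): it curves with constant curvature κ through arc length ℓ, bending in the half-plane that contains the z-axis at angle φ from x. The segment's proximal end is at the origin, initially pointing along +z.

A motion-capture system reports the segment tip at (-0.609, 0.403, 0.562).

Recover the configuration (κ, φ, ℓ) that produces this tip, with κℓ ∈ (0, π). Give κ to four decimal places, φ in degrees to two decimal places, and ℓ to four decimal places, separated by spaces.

ρ = √(x²+y²) = √(-0.609² + 0.403²) = 0.73027
φ = atan2(y, x) mod 360° = atan2(0.403, -0.609) = 146.5058°
|p|² = ρ² + z² = 0.73027² + 0.562² = 0.84913
κ = 2ρ / |p|² = 2×0.73027 / 0.84913 = 1.72003
θ = 2·atan2(ρ, z) = 2·atan2(0.73027, 0.562) = 1.82976 rad
ℓ = θ/κ = 1.82976/1.72003 = 1.06380

1.7200 146.51 1.0638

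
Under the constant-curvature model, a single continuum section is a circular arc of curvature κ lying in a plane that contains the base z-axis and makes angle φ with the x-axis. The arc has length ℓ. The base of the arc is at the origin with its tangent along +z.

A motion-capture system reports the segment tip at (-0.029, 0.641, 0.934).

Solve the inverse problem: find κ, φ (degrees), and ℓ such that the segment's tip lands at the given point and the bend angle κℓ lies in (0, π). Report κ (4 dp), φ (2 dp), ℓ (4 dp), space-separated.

ρ = √(x²+y²) = √(-0.029² + 0.641²) = 0.64166
φ = atan2(y, x) mod 360° = atan2(0.641, -0.029) = 92.5904°
|p|² = ρ² + z² = 0.64166² + 0.934² = 1.28408
κ = 2ρ / |p|² = 2×0.64166 / 1.28408 = 0.99940
θ = 2·atan2(ρ, z) = 2·atan2(0.64166, 0.934) = 1.20389 rad
ℓ = θ/κ = 1.20389/0.99940 = 1.20461

0.9994 92.59 1.2046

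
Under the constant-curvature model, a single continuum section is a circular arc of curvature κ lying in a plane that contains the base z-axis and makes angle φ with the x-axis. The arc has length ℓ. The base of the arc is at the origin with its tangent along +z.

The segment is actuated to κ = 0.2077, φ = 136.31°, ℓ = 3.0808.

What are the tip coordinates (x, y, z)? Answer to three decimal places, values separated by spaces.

θ = κ·ℓ = 0.2077 × 3.0808 = 0.63988 rad
ρ = (1 − cos θ)/κ = (1 − 0.80217)/0.2077 = 0.95250
z = sin θ / κ = 0.59710/0.2077 = 2.87482
x = ρ cos φ = 0.95250 × cos(136.31°) = -0.68874
y = ρ sin φ = 0.95250 × sin(136.31°) = 0.65794

-0.689 0.658 2.875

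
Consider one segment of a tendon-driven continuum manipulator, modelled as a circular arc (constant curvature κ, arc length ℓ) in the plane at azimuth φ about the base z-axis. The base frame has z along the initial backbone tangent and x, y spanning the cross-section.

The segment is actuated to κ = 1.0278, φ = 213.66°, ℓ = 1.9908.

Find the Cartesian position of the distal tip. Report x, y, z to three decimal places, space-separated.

θ = κ·ℓ = 1.0278 × 1.9908 = 2.04614 rad
ρ = (1 − cos θ)/κ = (1 − -0.45765)/1.0278 = 1.41822
z = sin θ / κ = 0.88913/1.0278 = 0.86508
x = ρ cos φ = 1.41822 × cos(213.66°) = -1.18044
y = ρ sin φ = 1.41822 × sin(213.66°) = -0.78607

-1.180 -0.786 0.865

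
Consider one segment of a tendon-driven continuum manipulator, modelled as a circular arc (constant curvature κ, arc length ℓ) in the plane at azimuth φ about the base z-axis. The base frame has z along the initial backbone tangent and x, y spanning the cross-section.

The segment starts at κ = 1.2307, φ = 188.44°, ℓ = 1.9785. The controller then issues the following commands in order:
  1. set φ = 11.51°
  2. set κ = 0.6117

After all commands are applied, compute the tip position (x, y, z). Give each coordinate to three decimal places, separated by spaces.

initial: κ=1.2307, φ=188.44°, ℓ=1.9785
cmd 1: set φ=11.51° → (κ,φ,ℓ)=(1.2307,11.51°,1.9785) → tip=(1.4018,0.2854,0.5276)
cmd 2: set κ=0.6117 → (κ,φ,ℓ)=(0.6117,11.51°,1.9785) → tip=(1.0368,0.2111,1.5297)

1.037 0.211 1.530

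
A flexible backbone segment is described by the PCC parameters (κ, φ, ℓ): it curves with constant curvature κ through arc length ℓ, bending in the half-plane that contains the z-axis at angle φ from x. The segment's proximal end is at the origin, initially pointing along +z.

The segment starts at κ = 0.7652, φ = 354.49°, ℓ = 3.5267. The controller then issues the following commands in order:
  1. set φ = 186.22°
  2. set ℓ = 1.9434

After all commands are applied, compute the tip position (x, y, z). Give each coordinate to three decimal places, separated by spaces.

initial: κ=0.7652, φ=354.49°, ℓ=3.5267
cmd 1: set φ=186.22° → (κ,φ,ℓ)=(0.7652,186.22°,3.5267) → tip=(-2.4729,-0.2695,0.5601)
cmd 2: set ℓ=1.9434 → (κ,φ,ℓ)=(0.7652,186.22°,1.9434) → tip=(-1.1905,-0.1298,1.3023)

-1.191 -0.130 1.302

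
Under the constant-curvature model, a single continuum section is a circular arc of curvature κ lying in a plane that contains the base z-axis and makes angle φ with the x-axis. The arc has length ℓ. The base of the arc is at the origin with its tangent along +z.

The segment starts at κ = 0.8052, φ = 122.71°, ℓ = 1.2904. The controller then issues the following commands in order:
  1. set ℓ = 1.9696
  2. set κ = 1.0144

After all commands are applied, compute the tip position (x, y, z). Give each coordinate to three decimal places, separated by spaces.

-0.753 1.173 0.897

initial: κ=0.8052, φ=122.71°, ℓ=1.2904
cmd 1: set ℓ=1.9696 → (κ,φ,ℓ)=(0.8052,122.71°,1.9696) → tip=(-0.6813,1.0608,1.2418)
cmd 2: set κ=1.0144 → (κ,φ,ℓ)=(1.0144,122.71°,1.9696) → tip=(-0.7534,1.1731,0.8972)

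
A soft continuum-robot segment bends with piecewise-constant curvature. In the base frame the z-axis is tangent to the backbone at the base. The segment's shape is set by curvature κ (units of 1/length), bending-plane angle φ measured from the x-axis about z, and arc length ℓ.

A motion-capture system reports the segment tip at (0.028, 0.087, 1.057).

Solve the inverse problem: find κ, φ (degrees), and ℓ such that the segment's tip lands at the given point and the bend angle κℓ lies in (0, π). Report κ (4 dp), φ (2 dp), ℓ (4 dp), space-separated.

ρ = √(x²+y²) = √(0.028² + 0.087²) = 0.09139
φ = atan2(y, x) mod 360° = atan2(0.087, 0.028) = 72.1598°
|p|² = ρ² + z² = 0.09139² + 1.057² = 1.12560
κ = 2ρ / |p|² = 2×0.09139 / 1.12560 = 0.16239
θ = 2·atan2(ρ, z) = 2·atan2(0.09139, 1.057) = 0.17250 rad
ℓ = θ/κ = 0.17250/0.16239 = 1.06226

0.1624 72.16 1.0623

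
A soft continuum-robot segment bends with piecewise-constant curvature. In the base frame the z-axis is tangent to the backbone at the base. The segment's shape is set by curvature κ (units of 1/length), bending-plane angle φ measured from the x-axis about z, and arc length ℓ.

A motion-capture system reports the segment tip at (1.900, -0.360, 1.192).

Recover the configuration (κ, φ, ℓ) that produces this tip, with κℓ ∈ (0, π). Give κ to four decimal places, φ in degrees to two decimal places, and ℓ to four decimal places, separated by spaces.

0.7495 349.27 2.7177

ρ = √(x²+y²) = √(1.900² + -0.360²) = 1.93380
φ = atan2(y, x) mod 360° = atan2(-0.360, 1.900) = 349.2711°
|p|² = ρ² + z² = 1.93380² + 1.192² = 5.16046
κ = 2ρ / |p|² = 2×1.93380 / 5.16046 = 0.74947
θ = 2·atan2(ρ, z) = 2·atan2(1.93380, 1.192) = 2.03681 rad
ℓ = θ/κ = 2.03681/0.74947 = 2.71767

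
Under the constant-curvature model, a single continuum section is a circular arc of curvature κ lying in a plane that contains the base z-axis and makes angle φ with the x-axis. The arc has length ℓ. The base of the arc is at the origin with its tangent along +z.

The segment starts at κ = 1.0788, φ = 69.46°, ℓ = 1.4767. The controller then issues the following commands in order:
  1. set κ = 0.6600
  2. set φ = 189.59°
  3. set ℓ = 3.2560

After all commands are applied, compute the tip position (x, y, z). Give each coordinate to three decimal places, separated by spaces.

-2.310 -0.390 1.269

initial: κ=1.0788, φ=69.46°, ℓ=1.4767
cmd 1: set κ=0.6600 → (κ,φ,ℓ)=(0.6600,69.46°,1.4767) → tip=(0.2331,0.6222,1.2538)
cmd 2: set φ=189.59° → (κ,φ,ℓ)=(0.6600,189.59°,1.4767) → tip=(-0.6551,-0.1107,1.2538)
cmd 3: set ℓ=3.2560 → (κ,φ,ℓ)=(0.6600,189.59°,3.2560) → tip=(-2.3104,-0.3904,1.2689)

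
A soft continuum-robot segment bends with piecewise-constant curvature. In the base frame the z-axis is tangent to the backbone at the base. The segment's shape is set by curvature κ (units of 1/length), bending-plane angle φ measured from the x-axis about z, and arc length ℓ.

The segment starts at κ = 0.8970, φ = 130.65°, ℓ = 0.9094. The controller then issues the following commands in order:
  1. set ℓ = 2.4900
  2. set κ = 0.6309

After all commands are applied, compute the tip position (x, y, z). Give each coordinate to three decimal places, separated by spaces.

-1.033 1.203 1.585

initial: κ=0.8970, φ=130.65°, ℓ=0.9094
cmd 1: set ℓ=2.4900 → (κ,φ,ℓ)=(0.8970,130.65°,2.4900) → tip=(-1.1731,1.3662,0.8788)
cmd 2: set κ=0.6309 → (κ,φ,ℓ)=(0.6309,130.65°,2.4900) → tip=(-1.0327,1.2027,1.5850)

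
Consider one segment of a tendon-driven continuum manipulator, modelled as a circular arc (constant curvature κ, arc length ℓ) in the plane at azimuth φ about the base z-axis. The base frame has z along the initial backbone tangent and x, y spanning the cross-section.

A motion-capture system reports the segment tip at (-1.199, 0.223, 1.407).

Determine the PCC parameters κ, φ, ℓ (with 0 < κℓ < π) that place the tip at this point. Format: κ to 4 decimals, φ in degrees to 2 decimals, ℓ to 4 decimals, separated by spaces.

0.7035 169.46 2.0302

ρ = √(x²+y²) = √(-1.199² + 0.223²) = 1.21956
φ = atan2(y, x) mod 360° = atan2(0.223, -1.199) = 169.4640°
|p|² = ρ² + z² = 1.21956² + 1.407² = 3.46698
κ = 2ρ / |p|² = 2×1.21956 / 3.46698 = 0.70353
θ = 2·atan2(ρ, z) = 2·atan2(1.21956, 1.407) = 1.42831 rad
ℓ = θ/κ = 1.42831/0.70353 = 2.03021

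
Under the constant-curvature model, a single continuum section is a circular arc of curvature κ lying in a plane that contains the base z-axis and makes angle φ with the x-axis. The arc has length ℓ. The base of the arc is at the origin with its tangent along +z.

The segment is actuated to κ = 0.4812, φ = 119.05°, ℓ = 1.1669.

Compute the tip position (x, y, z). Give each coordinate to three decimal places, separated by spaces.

θ = κ·ℓ = 0.4812 × 1.1669 = 0.56151 rad
ρ = (1 − cos θ)/κ = (1 − 0.84645)/0.4812 = 0.31910
z = sin θ / κ = 0.53247/0.4812 = 1.10654
x = ρ cos φ = 0.31910 × cos(119.05°) = -0.15494
y = ρ sin φ = 0.31910 × sin(119.05°) = 0.27895

-0.155 0.279 1.107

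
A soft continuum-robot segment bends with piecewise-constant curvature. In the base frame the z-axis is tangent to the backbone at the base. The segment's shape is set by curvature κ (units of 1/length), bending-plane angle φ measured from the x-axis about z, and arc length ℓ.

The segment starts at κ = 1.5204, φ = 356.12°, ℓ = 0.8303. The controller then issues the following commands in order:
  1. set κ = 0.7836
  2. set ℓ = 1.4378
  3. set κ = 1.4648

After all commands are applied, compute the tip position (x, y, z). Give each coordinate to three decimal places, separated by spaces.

initial: κ=1.5204, φ=356.12°, ℓ=0.8303
cmd 1: set κ=0.7836 → (κ,φ,ℓ)=(0.7836,356.12°,0.8303) → tip=(0.2601,-0.0176,0.7729)
cmd 2: set ℓ=1.4378 → (κ,φ,ℓ)=(0.7836,356.12°,1.4378) → tip=(0.7262,-0.0492,1.1524)
cmd 3: set κ=1.4648 → (κ,φ,ℓ)=(1.4648,356.12°,1.4378) → tip=(1.0286,-0.0698,0.5872)

1.029 -0.070 0.587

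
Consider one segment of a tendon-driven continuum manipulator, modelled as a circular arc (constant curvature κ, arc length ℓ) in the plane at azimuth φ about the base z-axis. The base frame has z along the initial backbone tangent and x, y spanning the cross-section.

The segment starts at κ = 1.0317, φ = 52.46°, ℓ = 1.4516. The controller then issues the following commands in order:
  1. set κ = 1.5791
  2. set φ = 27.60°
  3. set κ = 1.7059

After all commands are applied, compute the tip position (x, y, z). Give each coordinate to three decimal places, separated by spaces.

initial: κ=1.0317, φ=52.46°, ℓ=1.4516
cmd 1: set κ=1.5791 → (κ,φ,ℓ)=(1.5791,52.46°,1.4516) → tip=(0.6407,0.8338,0.4755)
cmd 2: set φ=27.60° → (κ,φ,ℓ)=(1.5791,27.60°,1.4516) → tip=(0.9319,0.4872,0.4755)
cmd 3: set κ=1.7059 → (κ,φ,ℓ)=(1.7059,27.60°,1.4516) → tip=(0.9282,0.4852,0.3619)

0.928 0.485 0.362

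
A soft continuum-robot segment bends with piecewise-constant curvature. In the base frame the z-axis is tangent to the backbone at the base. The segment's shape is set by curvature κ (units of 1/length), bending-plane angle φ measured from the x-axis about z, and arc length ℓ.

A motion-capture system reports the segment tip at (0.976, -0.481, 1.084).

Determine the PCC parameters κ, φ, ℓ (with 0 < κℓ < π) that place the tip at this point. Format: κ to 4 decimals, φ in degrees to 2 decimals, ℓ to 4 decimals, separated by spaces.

0.9225 333.76 1.7068

ρ = √(x²+y²) = √(0.976² + -0.481²) = 1.08809
φ = atan2(y, x) mod 360° = atan2(-0.481, 0.976) = 333.7646°
|p|² = ρ² + z² = 1.08809² + 1.084² = 2.35899
κ = 2ρ / |p|² = 2×1.08809 / 2.35899 = 0.92250
θ = 2·atan2(ρ, z) = 2·atan2(1.08809, 1.084) = 1.57456 rad
ℓ = θ/κ = 1.57456/0.92250 = 1.70684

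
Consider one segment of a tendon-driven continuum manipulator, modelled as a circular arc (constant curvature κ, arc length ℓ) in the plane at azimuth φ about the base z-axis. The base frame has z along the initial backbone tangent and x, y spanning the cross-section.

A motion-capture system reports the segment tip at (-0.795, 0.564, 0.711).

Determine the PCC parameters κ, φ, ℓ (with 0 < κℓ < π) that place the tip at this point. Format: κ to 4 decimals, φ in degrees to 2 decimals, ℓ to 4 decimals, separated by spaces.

ρ = √(x²+y²) = √(-0.795² + 0.564²) = 0.97474
φ = atan2(y, x) mod 360° = atan2(0.564, -0.795) = 144.6468°
|p|² = ρ² + z² = 0.97474² + 0.711² = 1.45564
κ = 2ρ / |p|² = 2×0.97474 / 1.45564 = 1.33926
θ = 2·atan2(ρ, z) = 2·atan2(0.97474, 0.711) = 1.88119 rad
ℓ = θ/κ = 1.88119/1.33926 = 1.40465

1.3393 144.65 1.4046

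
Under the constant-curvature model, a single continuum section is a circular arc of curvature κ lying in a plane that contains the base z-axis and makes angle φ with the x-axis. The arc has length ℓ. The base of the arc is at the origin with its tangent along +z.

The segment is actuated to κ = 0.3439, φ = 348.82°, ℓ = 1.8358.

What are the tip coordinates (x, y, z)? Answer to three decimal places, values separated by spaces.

0.550 -0.109 1.716

θ = κ·ℓ = 0.3439 × 1.8358 = 0.63133 rad
ρ = (1 − cos θ)/κ = (1 − 0.80724)/0.3439 = 0.56051
z = sin θ / κ = 0.59022/0.3439 = 1.71626
x = ρ cos φ = 0.56051 × cos(348.82°) = 0.54987
y = ρ sin φ = 0.56051 × sin(348.82°) = -0.10868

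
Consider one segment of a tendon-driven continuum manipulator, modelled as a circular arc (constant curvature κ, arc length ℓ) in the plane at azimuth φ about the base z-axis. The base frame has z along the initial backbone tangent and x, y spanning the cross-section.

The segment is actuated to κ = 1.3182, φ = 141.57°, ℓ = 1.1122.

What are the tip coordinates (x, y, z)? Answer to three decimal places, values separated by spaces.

-0.532 0.422 0.754

θ = κ·ℓ = 1.3182 × 1.1122 = 1.46610 rad
ρ = (1 − cos θ)/κ = (1 − 0.10450)/1.3182 = 0.67933
z = sin θ / κ = 0.99452/1.3182 = 0.75446
x = ρ cos φ = 0.67933 × cos(141.57°) = -0.53217
y = ρ sin φ = 0.67933 × sin(141.57°) = 0.42224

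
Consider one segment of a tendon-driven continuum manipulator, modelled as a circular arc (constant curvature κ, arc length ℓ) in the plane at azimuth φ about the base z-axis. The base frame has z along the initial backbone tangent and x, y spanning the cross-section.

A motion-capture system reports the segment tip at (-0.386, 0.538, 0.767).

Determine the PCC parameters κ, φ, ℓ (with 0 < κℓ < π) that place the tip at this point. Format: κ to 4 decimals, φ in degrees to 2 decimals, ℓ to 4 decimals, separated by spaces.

1.2898 125.66 1.1043

ρ = √(x²+y²) = √(-0.386² + 0.538²) = 0.66215
φ = atan2(y, x) mod 360° = atan2(0.538, -0.386) = 125.6584°
|p|² = ρ² + z² = 0.66215² + 0.767² = 1.02673
κ = 2ρ / |p|² = 2×0.66215 / 1.02673 = 1.28982
θ = 2·atan2(ρ, z) = 2·atan2(0.66215, 0.767) = 1.42433 rad
ℓ = θ/κ = 1.42433/1.28982 = 1.10428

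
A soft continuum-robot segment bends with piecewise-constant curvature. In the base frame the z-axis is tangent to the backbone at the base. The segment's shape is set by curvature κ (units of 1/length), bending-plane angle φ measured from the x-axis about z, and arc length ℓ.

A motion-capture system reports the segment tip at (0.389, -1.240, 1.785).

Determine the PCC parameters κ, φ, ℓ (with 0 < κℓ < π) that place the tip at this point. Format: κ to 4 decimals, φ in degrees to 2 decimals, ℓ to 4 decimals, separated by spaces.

ρ = √(x²+y²) = √(0.389² + -1.240²) = 1.29958
φ = atan2(y, x) mod 360° = atan2(-1.240, 0.389) = 287.4171°
|p|² = ρ² + z² = 1.29958² + 1.785² = 4.87515
κ = 2ρ / |p|² = 2×1.29958 / 4.87515 = 0.53315
θ = 2·atan2(ρ, z) = 2·atan2(1.29958, 1.785) = 1.25862 rad
ℓ = θ/κ = 1.25862/0.53315 = 2.36074

0.5331 287.42 2.3607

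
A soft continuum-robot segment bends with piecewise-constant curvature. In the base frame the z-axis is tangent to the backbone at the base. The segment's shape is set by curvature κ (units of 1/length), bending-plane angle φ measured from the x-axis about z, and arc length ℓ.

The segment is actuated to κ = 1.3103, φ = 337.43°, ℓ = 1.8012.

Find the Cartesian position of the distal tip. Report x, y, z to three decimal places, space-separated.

1.205 -0.501 0.538

θ = κ·ℓ = 1.3103 × 1.8012 = 2.36011 rad
ρ = (1 − cos θ)/κ = (1 − -0.70987)/1.3103 = 1.30495
z = sin θ / κ = 0.70433/1.3103 = 0.53753
x = ρ cos φ = 1.30495 × cos(337.43°) = 1.20500
y = ρ sin φ = 1.30495 × sin(337.43°) = -0.50085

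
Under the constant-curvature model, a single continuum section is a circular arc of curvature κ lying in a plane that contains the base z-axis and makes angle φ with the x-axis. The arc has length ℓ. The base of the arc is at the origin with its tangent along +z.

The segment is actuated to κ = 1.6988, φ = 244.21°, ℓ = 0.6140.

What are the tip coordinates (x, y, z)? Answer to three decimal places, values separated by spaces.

-0.127 -0.263 0.509

θ = κ·ℓ = 1.6988 × 0.6140 = 1.04306 rad
ρ = (1 − cos θ)/κ = (1 − 0.50358)/1.6988 = 0.29222
z = sin θ / κ = 0.86395/1.6988 = 0.50857
x = ρ cos φ = 0.29222 × cos(244.21°) = -0.12714
y = ρ sin φ = 0.29222 × sin(244.21°) = -0.26311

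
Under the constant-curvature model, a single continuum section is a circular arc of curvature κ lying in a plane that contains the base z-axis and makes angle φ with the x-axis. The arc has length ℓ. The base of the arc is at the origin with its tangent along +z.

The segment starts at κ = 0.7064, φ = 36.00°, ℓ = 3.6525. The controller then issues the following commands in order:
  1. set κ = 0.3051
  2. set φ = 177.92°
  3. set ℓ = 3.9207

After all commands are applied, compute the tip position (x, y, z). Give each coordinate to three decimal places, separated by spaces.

initial: κ=0.7064, φ=36.00°, ℓ=3.6525
cmd 1: set κ=0.3051 → (κ,φ,ℓ)=(0.3051,36.00°,3.6525) → tip=(1.4830,1.0774,2.9421)
cmd 2: set φ=177.92° → (κ,φ,ℓ)=(0.3051,177.92°,3.6525) → tip=(-1.8318,0.0665,2.9421)
cmd 3: set ℓ=3.9207 → (κ,φ,ℓ)=(0.3051,177.92°,3.9207) → tip=(-2.0770,0.0754,3.0503)

-2.077 0.075 3.050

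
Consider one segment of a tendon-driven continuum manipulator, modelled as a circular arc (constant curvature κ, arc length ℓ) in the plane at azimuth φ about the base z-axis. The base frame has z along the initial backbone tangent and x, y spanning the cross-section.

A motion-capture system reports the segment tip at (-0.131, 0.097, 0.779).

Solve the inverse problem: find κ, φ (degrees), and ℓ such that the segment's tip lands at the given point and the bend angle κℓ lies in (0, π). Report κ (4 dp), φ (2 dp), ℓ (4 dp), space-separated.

ρ = √(x²+y²) = √(-0.131² + 0.097²) = 0.16300
φ = atan2(y, x) mod 360° = atan2(0.097, -0.131) = 143.4816°
|p|² = ρ² + z² = 0.16300² + 0.779² = 0.63341
κ = 2ρ / |p|² = 2×0.16300 / 0.63341 = 0.51468
θ = 2·atan2(ρ, z) = 2·atan2(0.16300, 0.779) = 0.41254 rad
ℓ = θ/κ = 0.41254/0.51468 = 0.80154

0.5147 143.48 0.8015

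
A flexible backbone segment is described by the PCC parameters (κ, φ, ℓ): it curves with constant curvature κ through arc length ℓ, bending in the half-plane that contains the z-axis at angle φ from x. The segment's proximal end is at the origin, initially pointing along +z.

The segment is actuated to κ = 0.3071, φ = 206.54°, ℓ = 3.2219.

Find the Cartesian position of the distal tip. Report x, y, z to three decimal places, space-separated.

θ = κ·ℓ = 0.3071 × 3.2219 = 0.98945 rad
ρ = (1 − cos θ)/κ = (1 − 0.54915)/0.3071 = 1.46808
z = sin θ / κ = 0.83572/0.3071 = 2.72133
x = ρ cos φ = 1.46808 × cos(206.54°) = -1.31338
y = ρ sin φ = 1.46808 × sin(206.54°) = -0.65597

-1.313 -0.656 2.721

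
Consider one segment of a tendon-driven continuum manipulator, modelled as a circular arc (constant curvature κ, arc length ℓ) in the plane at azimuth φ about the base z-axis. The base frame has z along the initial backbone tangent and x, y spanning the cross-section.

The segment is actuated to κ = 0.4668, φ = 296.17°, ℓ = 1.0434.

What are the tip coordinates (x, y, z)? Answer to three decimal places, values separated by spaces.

0.110 -0.224 1.003

θ = κ·ℓ = 0.4668 × 1.0434 = 0.48706 rad
ρ = (1 − cos θ)/κ = (1 − 0.88371)/0.4668 = 0.24912
z = sin θ / κ = 0.46803/0.4668 = 1.00263
x = ρ cos φ = 0.24912 × cos(296.17°) = 0.10987
y = ρ sin φ = 0.24912 × sin(296.17°) = -0.22358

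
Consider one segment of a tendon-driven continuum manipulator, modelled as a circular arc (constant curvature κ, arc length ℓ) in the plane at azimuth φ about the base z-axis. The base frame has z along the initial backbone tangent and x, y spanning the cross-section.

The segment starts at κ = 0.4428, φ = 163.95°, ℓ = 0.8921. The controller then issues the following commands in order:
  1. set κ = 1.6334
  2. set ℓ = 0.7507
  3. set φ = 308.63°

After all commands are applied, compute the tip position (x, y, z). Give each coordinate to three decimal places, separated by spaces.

initial: κ=0.4428, φ=163.95°, ℓ=0.8921
cmd 1: set κ=1.6334 → (κ,φ,ℓ)=(1.6334,163.95°,0.8921) → tip=(-0.5216,0.1501,0.6083)
cmd 2: set ℓ=0.7507 → (κ,φ,ℓ)=(1.6334,163.95°,0.7507) → tip=(-0.3896,0.1121,0.5762)
cmd 3: set φ=308.63° → (κ,φ,ℓ)=(1.6334,308.63°,0.7507) → tip=(0.2531,-0.3167,0.5762)

0.253 -0.317 0.576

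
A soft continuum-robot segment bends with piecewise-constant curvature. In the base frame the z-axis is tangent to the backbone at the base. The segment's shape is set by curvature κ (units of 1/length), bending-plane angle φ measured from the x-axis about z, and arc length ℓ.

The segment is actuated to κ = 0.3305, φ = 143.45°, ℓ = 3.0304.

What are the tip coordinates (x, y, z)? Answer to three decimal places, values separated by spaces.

θ = κ·ℓ = 0.3305 × 3.0304 = 1.00155 rad
ρ = (1 − cos θ)/κ = (1 − 0.53900)/0.3305 = 1.39486
z = sin θ / κ = 0.84231/0.3305 = 2.54858
x = ρ cos φ = 1.39486 × cos(143.45°) = -1.12054
y = ρ sin φ = 1.39486 × sin(143.45°) = 0.83067

-1.121 0.831 2.549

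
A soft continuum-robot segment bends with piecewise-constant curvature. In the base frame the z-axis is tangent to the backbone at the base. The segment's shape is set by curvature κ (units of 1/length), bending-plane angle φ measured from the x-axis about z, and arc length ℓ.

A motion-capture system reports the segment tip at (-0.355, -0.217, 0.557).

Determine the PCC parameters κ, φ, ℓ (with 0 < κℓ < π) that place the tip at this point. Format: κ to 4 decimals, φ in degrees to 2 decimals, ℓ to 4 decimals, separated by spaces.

ρ = √(x²+y²) = √(-0.355² + -0.217²) = 0.41607
φ = atan2(y, x) mod 360° = atan2(-0.217, -0.355) = 211.4361°
|p|² = ρ² + z² = 0.41607² + 0.557² = 0.48336
κ = 2ρ / |p|² = 2×0.41607 / 0.48336 = 1.72156
θ = 2·atan2(ρ, z) = 2·atan2(0.41607, 0.557) = 1.28314 rad
ℓ = θ/κ = 1.28314/1.72156 = 0.74533

1.7216 211.44 0.7453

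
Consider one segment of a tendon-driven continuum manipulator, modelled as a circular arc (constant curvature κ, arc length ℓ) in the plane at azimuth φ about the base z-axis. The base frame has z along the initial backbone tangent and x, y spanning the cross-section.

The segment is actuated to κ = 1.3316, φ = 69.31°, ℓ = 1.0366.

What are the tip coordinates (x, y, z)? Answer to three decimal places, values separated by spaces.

θ = κ·ℓ = 1.3316 × 1.0366 = 1.38034 rad
ρ = (1 − cos θ)/κ = (1 − 0.18931)/1.3316 = 0.60881
z = sin θ / κ = 0.98192/1.3316 = 0.73740
x = ρ cos φ = 0.60881 × cos(69.31°) = 0.21510
y = ρ sin φ = 0.60881 × sin(69.31°) = 0.56954

0.215 0.570 0.737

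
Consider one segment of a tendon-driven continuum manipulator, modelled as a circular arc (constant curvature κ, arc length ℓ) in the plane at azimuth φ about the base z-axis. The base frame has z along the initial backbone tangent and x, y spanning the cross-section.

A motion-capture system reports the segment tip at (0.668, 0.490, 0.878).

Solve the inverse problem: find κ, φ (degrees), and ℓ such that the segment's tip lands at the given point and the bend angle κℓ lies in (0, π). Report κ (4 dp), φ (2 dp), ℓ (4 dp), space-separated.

ρ = √(x²+y²) = √(0.668² + 0.490²) = 0.82845
φ = atan2(y, x) mod 360° = atan2(0.490, 0.668) = 36.2613°
|p|² = ρ² + z² = 0.82845² + 0.878² = 1.45721
κ = 2ρ / |p|² = 2×0.82845 / 1.45721 = 1.13703
θ = 2·atan2(ρ, z) = 2·atan2(0.82845, 0.878) = 1.51273 rad
ℓ = θ/κ = 1.51273/1.13703 = 1.33042

1.1370 36.26 1.3304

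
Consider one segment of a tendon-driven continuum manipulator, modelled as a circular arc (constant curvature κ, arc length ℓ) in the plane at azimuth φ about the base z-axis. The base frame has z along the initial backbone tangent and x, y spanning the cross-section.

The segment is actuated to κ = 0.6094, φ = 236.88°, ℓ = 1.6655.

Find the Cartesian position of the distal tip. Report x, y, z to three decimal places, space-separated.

-0.424 -0.649 1.394

θ = κ·ℓ = 0.6094 × 1.6655 = 1.01496 rad
ρ = (1 − cos θ)/κ = (1 − 0.52766)/0.6094 = 0.77509
z = sin θ / κ = 0.84946/0.6094 = 1.39392
x = ρ cos φ = 0.77509 × cos(236.88°) = -0.42351
y = ρ sin φ = 0.77509 × sin(236.88°) = -0.64916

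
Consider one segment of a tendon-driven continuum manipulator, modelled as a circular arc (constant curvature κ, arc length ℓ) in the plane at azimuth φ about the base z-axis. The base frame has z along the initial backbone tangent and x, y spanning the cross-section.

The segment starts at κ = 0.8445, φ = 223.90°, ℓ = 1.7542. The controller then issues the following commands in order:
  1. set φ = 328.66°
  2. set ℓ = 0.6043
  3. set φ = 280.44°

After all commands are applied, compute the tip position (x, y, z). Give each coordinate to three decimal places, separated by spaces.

0.027 -0.148 0.578

initial: κ=0.8445, φ=223.90°, ℓ=1.7542
cmd 1: set φ=328.66° → (κ,φ,ℓ)=(0.8445,328.66°,1.7542) → tip=(0.9211,-0.5609,1.1794)
cmd 2: set ℓ=0.6043 → (κ,φ,ℓ)=(0.8445,328.66°,0.6043) → tip=(0.1289,-0.0785,0.5784)
cmd 3: set φ=280.44° → (κ,φ,ℓ)=(0.8445,280.44°,0.6043) → tip=(0.0273,-0.1484,0.5784)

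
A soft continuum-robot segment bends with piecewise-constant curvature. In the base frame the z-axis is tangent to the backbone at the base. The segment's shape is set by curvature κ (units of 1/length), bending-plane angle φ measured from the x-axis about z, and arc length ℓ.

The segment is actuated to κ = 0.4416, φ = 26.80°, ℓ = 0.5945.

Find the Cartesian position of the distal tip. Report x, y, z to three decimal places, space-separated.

θ = κ·ℓ = 0.4416 × 0.5945 = 0.26253 rad
ρ = (1 − cos θ)/κ = (1 − 0.96574)/0.4416 = 0.07759
z = sin θ / κ = 0.25953/0.4416 = 0.58769
x = ρ cos φ = 0.07759 × cos(26.80°) = 0.06926
y = ρ sin φ = 0.07759 × sin(26.80°) = 0.03498

0.069 0.035 0.588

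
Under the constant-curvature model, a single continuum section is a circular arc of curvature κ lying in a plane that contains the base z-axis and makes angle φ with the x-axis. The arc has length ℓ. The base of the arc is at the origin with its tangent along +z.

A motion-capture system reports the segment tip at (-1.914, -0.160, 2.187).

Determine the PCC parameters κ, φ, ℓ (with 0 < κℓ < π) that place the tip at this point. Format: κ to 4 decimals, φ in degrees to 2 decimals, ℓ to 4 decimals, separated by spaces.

0.4534 184.78 3.1787

ρ = √(x²+y²) = √(-1.914² + -0.160²) = 1.92068
φ = atan2(y, x) mod 360° = atan2(-0.160, -1.914) = 184.7785°
|p|² = ρ² + z² = 1.92068² + 2.187² = 8.47196
κ = 2ρ / |p|² = 2×1.92068 / 8.47196 = 0.45342
θ = 2·atan2(ρ, z) = 2·atan2(1.92068, 2.187) = 1.44131 rad
ℓ = θ/κ = 1.44131/0.45342 = 3.17875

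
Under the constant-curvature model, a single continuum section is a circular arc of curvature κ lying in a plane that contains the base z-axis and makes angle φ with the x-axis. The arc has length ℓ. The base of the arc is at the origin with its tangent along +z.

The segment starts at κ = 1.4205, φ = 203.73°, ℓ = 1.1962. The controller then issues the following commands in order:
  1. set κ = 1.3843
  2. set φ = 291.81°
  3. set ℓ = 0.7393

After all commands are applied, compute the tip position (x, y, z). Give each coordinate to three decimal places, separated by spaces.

initial: κ=1.4205, φ=203.73°, ℓ=1.1962
cmd 1: set κ=1.3843 → (κ,φ,ℓ)=(1.3843,203.73°,1.1962) → tip=(-0.7175,-0.3154,0.7198)
cmd 2: set φ=291.81° → (κ,φ,ℓ)=(1.3843,291.81°,1.1962) → tip=(0.2912,-0.7277,0.7198)
cmd 3: set ℓ=0.7393 → (κ,φ,ℓ)=(1.3843,291.81°,0.7393) → tip=(0.1287,-0.3216,0.6168)

0.129 -0.322 0.617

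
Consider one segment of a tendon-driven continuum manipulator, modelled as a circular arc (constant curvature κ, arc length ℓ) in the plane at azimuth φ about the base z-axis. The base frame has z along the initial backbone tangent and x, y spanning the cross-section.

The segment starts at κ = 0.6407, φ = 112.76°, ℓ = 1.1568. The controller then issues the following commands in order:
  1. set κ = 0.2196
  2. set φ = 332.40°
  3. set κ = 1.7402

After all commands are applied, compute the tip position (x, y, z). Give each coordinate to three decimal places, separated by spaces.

initial: κ=0.6407, φ=112.76°, ℓ=1.1568
cmd 1: set κ=0.2196 → (κ,φ,ℓ)=(0.2196,112.76°,1.1568) → tip=(-0.0565,0.1348,1.1444)
cmd 2: set φ=332.40° → (κ,φ,ℓ)=(0.2196,332.40°,1.1568) → tip=(0.1295,-0.0677,1.1444)
cmd 3: set κ=1.7402 → (κ,φ,ℓ)=(1.7402,332.40°,1.1568) → tip=(0.7272,-0.3802,0.5194)

0.727 -0.380 0.519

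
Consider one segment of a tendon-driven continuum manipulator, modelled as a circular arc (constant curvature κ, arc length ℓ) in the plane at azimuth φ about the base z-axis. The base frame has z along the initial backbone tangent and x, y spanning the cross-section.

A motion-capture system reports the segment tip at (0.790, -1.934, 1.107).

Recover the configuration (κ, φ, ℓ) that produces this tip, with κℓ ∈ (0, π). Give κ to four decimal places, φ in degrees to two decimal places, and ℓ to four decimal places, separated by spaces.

0.7475 292.22 2.8992

ρ = √(x²+y²) = √(0.790² + -1.934²) = 2.08913
φ = atan2(y, x) mod 360° = atan2(-1.934, 0.790) = 292.2190°
|p|² = ρ² + z² = 2.08913² + 1.107² = 5.58990
κ = 2ρ / |p|² = 2×2.08913 / 5.58990 = 0.74746
θ = 2·atan2(ρ, z) = 2·atan2(2.08913, 1.107) = 2.16705 rad
ℓ = θ/κ = 2.16705/0.74746 = 2.89921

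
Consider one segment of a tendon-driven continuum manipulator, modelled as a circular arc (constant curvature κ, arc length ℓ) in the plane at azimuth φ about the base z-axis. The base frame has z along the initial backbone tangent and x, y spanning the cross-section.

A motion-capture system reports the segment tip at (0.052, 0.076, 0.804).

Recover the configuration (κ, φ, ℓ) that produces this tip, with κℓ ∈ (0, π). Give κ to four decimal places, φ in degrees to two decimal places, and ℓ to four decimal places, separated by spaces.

0.2812 55.62 0.8110

ρ = √(x²+y²) = √(0.052² + 0.076²) = 0.09209
φ = atan2(y, x) mod 360° = atan2(0.076, 0.052) = 55.6197°
|p|² = ρ² + z² = 0.09209² + 0.804² = 0.65490
κ = 2ρ / |p|² = 2×0.09209 / 0.65490 = 0.28123
θ = 2·atan2(ρ, z) = 2·atan2(0.09209, 0.804) = 0.22808 rad
ℓ = θ/κ = 0.22808/0.28123 = 0.81101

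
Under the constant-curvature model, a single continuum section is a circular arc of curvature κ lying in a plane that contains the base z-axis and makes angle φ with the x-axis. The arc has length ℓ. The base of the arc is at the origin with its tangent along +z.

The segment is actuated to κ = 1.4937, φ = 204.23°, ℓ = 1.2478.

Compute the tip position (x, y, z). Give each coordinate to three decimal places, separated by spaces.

-0.787 -0.354 0.641

θ = κ·ℓ = 1.4937 × 1.2478 = 1.86384 rad
ρ = (1 − cos θ)/κ = (1 − -0.28887)/1.4937 = 0.86287
z = sin θ / κ = 0.95737/1.4937 = 0.64094
x = ρ cos φ = 0.86287 × cos(204.23°) = -0.78685
y = ρ sin φ = 0.86287 × sin(204.23°) = -0.35412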